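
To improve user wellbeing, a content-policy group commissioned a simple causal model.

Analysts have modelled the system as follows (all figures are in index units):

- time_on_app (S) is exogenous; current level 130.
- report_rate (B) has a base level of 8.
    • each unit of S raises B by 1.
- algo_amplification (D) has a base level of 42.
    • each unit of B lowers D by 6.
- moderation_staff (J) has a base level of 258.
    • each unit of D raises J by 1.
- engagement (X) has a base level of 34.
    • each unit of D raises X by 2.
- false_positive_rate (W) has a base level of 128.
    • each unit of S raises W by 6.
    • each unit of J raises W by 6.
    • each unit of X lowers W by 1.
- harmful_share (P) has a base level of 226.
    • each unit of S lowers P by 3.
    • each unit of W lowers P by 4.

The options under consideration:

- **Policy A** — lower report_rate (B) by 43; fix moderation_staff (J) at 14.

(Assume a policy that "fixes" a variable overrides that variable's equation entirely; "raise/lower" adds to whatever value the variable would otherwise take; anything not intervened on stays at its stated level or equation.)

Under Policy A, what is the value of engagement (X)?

Policy A (B − 43, J := 14):
  S = 130
  B = 8 + 130 (−43 from intervention) = 95
  D = 42 − 6·95 = -528
  X = 34 + 2·(-528) = -1022

-1022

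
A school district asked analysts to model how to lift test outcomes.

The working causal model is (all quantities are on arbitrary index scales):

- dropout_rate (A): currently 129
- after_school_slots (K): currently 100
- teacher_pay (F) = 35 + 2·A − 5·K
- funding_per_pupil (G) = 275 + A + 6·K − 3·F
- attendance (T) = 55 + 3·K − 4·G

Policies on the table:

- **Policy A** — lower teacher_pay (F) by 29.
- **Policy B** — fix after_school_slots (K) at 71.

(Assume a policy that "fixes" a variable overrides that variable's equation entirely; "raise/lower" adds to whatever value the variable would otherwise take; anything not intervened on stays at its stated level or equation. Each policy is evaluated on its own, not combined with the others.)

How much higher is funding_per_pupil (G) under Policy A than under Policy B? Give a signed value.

696

Policy A (F − 29):
  A = 129
  K = 100
  F = 35 + 2·129 − 5·100 (−29 from intervention) = -236
  G = 275 + 129 + 6·100 − 3·(-236) = 1712
Policy B (K := 71):
  A = 129
  K = 71
  F = 35 + 2·129 − 5·71 = -62
  G = 275 + 129 + 6·71 − 3·(-62) = 1016
G: 1712 − 1016 = 696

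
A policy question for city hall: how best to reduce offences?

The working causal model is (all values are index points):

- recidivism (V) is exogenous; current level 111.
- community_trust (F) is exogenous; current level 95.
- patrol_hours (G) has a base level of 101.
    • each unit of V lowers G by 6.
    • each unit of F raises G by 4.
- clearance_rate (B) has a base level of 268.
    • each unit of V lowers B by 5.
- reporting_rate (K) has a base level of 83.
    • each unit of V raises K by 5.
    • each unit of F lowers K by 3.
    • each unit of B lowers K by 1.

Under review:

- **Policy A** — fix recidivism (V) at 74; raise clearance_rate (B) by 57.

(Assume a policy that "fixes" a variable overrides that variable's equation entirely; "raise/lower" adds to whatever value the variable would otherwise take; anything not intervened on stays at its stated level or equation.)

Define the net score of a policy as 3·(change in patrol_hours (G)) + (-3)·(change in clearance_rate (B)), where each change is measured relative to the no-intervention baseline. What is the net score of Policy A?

Baseline:
  V = 111
  F = 95
  G = 101 − 6·111 + 4·95 = -185
  B = 268 − 5·111 = -287
Policy A (V := 74, B + 57):
  V = 74
  F = 95
  G = 101 − 6·74 + 4·95 = 37
  B = 268 − 5·74 (+57 from intervention) = -45
ΔG = 37 − (-185) = 222; ΔB = -45 − (-287) = 242
Score = 3·222 + (-3)·242 = -60

-60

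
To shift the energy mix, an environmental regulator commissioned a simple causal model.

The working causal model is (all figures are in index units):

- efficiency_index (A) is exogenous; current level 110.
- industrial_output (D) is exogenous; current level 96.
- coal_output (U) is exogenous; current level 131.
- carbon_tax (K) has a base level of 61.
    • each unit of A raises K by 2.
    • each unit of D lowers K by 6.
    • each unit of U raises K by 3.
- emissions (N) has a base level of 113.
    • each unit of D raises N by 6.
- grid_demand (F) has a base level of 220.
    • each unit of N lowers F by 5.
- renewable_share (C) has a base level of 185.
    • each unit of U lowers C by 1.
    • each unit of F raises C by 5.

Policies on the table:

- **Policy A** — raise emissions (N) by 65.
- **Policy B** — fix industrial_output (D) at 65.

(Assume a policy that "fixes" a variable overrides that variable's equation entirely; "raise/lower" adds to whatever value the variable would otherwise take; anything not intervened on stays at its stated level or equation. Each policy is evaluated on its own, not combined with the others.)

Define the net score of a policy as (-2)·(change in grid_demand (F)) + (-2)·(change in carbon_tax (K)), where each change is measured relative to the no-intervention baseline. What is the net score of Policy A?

Baseline:
  A = 110
  D = 96
  U = 131
  K = 61 + 2·110 − 6·96 + 3·131 = 98
  N = 113 + 6·96 = 689
  F = 220 − 5·689 = -3225
Policy A (N + 65):
  A = 110
  D = 96
  U = 131
  K = 61 + 2·110 − 6·96 + 3·131 = 98
  N = 113 + 6·96 (+65 from intervention) = 754
  F = 220 − 5·754 = -3550
ΔF = -3550 − (-3225) = -325; ΔK = 98 − 98 = 0
Score = (-2)·(-325) + (-2)·0 = 650

650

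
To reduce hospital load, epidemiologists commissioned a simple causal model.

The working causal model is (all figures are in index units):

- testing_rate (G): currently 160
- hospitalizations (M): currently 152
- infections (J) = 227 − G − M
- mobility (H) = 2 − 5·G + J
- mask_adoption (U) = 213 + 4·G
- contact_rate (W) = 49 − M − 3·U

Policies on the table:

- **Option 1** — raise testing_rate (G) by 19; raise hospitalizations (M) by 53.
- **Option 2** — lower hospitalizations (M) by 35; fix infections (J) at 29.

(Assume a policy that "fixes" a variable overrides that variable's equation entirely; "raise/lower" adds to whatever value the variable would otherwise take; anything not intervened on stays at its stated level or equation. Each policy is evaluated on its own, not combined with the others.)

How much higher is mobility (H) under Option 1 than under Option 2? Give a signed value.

Option 1 (G + 19, M + 53):
  G = 160 + 19 = 179
  M = 152 + 53 = 205
  J = 227 − 179 − 205 = -157
  H = 2 − 5·179 + (-157) = -1050
Option 2 (M − 35, J := 29):
  G = 160
  M = 152 − 35 = 117
  J = 29
  H = 2 − 5·160 + 29 = -769
H: -1050 − (-769) = -281

-281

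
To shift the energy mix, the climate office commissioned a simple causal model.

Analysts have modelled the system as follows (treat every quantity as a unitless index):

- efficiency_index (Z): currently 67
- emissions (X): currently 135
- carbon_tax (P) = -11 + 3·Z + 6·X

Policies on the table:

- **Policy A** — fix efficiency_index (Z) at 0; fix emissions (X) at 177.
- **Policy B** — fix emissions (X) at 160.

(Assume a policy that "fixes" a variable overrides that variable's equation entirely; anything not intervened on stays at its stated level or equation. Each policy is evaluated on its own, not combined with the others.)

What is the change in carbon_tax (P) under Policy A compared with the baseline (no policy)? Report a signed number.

Baseline:
  Z = 67
  X = 135
  P = -11 + 3·67 + 6·135 = 1000
Policy A (Z := 0, X := 177):
  Z = 0
  X = 177
  P = -11 + 3·0 + 6·177 = 1051
Change in P: 1051 − 1000 = 51

51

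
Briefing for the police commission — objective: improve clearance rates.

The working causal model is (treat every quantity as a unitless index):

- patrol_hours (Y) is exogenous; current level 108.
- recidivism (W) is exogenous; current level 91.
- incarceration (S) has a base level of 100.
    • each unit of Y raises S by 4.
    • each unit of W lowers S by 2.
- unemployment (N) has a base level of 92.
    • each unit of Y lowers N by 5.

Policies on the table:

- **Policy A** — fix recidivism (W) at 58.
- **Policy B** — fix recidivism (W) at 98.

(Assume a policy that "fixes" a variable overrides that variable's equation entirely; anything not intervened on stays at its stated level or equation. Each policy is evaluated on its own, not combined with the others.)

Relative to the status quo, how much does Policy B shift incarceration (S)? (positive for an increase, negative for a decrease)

-14

Baseline:
  Y = 108
  W = 91
  S = 100 + 4·108 − 2·91 = 350
Policy B (W := 98):
  Y = 108
  W = 98
  S = 100 + 4·108 − 2·98 = 336
Change in S: 336 − 350 = -14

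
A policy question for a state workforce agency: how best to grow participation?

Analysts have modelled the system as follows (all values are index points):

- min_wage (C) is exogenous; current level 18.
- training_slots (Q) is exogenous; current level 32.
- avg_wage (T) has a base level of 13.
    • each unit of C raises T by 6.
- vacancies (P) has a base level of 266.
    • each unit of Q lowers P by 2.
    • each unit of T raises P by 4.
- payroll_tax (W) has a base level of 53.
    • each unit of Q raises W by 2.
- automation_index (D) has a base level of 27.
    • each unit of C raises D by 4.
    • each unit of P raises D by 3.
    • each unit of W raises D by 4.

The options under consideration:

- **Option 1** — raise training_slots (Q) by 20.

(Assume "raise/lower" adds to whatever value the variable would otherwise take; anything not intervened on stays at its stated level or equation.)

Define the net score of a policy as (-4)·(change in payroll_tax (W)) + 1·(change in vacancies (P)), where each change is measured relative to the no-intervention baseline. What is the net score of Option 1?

Baseline:
  C = 18
  Q = 32
  T = 13 + 6·18 = 121
  P = 266 − 2·32 + 4·121 = 686
  W = 53 + 2·32 = 117
Option 1 (Q + 20):
  C = 18
  Q = 32 + 20 = 52
  T = 13 + 6·18 = 121
  P = 266 − 2·52 + 4·121 = 646
  W = 53 + 2·52 = 157
ΔW = 157 − 117 = 40; ΔP = 646 − 686 = -40
Score = (-4)·40 + 1·(-40) = -200

-200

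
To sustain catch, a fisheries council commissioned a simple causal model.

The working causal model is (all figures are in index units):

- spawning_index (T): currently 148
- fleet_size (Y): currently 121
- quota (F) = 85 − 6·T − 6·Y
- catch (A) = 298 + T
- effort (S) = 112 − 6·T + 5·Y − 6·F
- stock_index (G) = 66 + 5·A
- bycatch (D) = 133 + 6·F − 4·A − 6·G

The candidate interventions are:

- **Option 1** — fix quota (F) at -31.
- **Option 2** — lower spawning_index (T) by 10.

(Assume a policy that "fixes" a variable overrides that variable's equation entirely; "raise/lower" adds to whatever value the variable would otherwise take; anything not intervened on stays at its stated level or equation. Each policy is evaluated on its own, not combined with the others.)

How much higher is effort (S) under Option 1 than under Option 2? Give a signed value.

-8688

Option 1 (F := -31):
  T = 148
  Y = 121
  F = -31
  S = 112 − 6·148 + 5·121 − 6·(-31) = 15
Option 2 (T − 10):
  T = 148 − 10 = 138
  Y = 121
  F = 85 − 6·138 − 6·121 = -1469
  S = 112 − 6·138 + 5·121 − 6·(-1469) = 8703
S: 15 − 8703 = -8688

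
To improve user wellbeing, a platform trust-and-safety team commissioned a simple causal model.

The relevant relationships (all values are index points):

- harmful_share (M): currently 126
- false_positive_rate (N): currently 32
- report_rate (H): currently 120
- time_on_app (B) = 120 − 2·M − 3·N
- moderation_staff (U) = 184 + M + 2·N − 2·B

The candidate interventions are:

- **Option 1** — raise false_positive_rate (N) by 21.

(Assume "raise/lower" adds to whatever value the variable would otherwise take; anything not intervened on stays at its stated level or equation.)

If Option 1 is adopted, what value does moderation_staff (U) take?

Option 1 (N + 21):
  M = 126
  N = 32 + 21 = 53
  B = 120 − 2·126 − 3·53 = -291
  U = 184 + 126 + 2·53 − 2·(-291) = 998

998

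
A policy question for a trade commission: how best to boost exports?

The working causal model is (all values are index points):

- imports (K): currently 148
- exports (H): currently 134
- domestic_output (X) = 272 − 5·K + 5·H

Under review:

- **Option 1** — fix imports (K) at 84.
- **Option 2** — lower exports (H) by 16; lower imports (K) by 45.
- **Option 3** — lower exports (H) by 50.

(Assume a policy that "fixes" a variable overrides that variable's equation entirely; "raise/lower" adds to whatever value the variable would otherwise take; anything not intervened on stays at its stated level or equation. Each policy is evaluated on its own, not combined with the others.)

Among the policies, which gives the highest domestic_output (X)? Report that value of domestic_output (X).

522

Option 1 (K := 84):
  K = 84
  H = 134
  X = 272 − 5·84 + 5·134 = 522
Option 2 (H − 16, K − 45):
  K = 148 − 45 = 103
  H = 134 − 16 = 118
  X = 272 − 5·103 + 5·118 = 347
Option 3 (H − 50):
  K = 148
  H = 134 − 50 = 84
  X = 272 − 5·148 + 5·84 = -48
Comparing — Option 1: X=522, Option 2: X=347, Option 3: X=-48. Highest is 522 (Option 1).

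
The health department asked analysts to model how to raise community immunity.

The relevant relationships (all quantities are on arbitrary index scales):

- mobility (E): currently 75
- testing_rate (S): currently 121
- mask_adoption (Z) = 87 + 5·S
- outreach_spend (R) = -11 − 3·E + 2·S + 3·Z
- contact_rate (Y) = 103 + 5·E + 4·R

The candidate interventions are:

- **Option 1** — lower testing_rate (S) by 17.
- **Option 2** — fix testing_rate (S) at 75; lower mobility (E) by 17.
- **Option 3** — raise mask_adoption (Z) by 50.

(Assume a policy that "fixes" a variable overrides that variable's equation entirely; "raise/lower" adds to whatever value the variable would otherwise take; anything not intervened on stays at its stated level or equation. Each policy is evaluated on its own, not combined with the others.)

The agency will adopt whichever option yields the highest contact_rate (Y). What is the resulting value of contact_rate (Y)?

9406

Option 1 (S − 17):
  E = 75
  S = 121 − 17 = 104
  Z = 87 + 5·104 = 607
  R = -11 − 3·75 + 2·104 + 3·607 = 1793
  Y = 103 + 5·75 + 4·1793 = 7650
Option 2 (S := 75, E − 17):
  E = 75 − 17 = 58
  S = 75
  Z = 87 + 5·75 = 462
  R = -11 − 3·58 + 2·75 + 3·462 = 1351
  Y = 103 + 5·58 + 4·1351 = 5797
Option 3 (Z + 50):
  E = 75
  S = 121
  Z = 87 + 5·121 (+50 from intervention) = 742
  R = -11 − 3·75 + 2·121 + 3·742 = 2232
  Y = 103 + 5·75 + 4·2232 = 9406
Comparing — Option 1: Y=7650, Option 2: Y=5797, Option 3: Y=9406. Highest is 9406 (Option 3).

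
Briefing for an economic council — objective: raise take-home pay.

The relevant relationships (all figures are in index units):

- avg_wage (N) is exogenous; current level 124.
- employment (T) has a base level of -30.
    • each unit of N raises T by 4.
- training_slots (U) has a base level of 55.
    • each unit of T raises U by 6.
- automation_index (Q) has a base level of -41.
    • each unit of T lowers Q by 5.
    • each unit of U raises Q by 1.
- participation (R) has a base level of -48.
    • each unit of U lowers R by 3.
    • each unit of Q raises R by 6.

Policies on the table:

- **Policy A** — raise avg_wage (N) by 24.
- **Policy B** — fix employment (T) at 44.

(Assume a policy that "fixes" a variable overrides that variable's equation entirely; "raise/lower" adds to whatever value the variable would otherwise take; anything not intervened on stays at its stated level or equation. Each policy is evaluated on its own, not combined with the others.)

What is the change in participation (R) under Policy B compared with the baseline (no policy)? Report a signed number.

5064

Baseline:
  N = 124
  T = -30 + 4·124 = 466
  U = 55 + 6·466 = 2851
  Q = -41 − 5·466 + 2851 = 480
  R = -48 − 3·2851 + 6·480 = -5721
Policy B (T := 44):
  N = 124
  T = 44
  U = 55 + 6·44 = 319
  Q = -41 − 5·44 + 319 = 58
  R = -48 − 3·319 + 6·58 = -657
Change in R: -657 − (-5721) = 5064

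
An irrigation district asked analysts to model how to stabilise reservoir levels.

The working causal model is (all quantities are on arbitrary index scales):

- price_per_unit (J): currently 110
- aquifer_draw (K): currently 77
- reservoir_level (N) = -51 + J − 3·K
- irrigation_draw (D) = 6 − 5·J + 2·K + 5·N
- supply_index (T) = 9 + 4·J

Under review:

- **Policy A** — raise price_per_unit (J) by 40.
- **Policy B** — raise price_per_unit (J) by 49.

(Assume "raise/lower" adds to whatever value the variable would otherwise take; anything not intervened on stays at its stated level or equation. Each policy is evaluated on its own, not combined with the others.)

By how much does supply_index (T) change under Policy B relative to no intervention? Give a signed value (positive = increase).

196

Baseline:
  J = 110
  T = 9 + 4·110 = 449
Policy B (J + 49):
  J = 110 + 49 = 159
  T = 9 + 4·159 = 645
Change in T: 645 − 449 = 196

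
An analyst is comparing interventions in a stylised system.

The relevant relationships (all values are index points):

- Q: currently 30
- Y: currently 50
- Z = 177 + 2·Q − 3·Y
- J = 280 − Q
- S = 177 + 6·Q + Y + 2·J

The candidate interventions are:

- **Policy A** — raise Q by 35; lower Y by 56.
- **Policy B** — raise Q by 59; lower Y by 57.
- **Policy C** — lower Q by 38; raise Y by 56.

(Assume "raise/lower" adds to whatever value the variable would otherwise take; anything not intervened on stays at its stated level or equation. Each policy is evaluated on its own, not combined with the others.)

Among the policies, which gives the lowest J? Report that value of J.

Policy A (Q + 35, Y − 56):
  Q = 30 + 35 = 65
  J = 280 − 65 = 215
Policy B (Q + 59, Y − 57):
  Q = 30 + 59 = 89
  J = 280 − 89 = 191
Policy C (Q − 38, Y + 56):
  Q = 30 − 38 = -8
  J = 280 − (-8) = 288
Comparing — Policy A: J=215, Policy B: J=191, Policy C: J=288. Lowest is 191 (Policy B).

191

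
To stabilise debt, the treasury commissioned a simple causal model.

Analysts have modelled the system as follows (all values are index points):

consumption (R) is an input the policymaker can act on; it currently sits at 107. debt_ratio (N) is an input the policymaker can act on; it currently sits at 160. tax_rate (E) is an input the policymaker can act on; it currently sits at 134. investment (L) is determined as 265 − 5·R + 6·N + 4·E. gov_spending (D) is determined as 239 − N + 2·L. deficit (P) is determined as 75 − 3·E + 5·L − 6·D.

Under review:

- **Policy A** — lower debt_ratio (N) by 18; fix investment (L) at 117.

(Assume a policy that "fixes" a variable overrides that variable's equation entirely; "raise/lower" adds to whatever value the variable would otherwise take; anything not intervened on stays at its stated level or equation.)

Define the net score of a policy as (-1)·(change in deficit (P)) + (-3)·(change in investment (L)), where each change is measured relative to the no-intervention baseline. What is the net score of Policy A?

-4328

Baseline:
  R = 107
  N = 160
  E = 134
  L = 265 − 5·107 + 6·160 + 4·134 = 1226
  D = 239 − 160 + 2·1226 = 2531
  P = 75 − 3·134 + 5·1226 − 6·2531 = -9383
Policy A (N − 18, L := 117):
  R = 107
  N = 160 − 18 = 142
  E = 134
  L = 117
  D = 239 − 142 + 2·117 = 331
  P = 75 − 3·134 + 5·117 − 6·331 = -1728
ΔP = -1728 − (-9383) = 7655; ΔL = 117 − 1226 = -1109
Score = (-1)·7655 + (-3)·(-1109) = -4328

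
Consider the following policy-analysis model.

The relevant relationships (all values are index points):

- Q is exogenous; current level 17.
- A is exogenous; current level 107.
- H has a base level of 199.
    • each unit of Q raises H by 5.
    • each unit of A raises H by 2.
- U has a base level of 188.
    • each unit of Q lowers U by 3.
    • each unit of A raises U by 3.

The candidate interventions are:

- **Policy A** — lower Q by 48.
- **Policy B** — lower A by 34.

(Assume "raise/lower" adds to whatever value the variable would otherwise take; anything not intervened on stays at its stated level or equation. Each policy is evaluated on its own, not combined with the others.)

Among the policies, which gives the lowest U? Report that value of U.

Policy A (Q − 48):
  Q = 17 − 48 = -31
  A = 107
  U = 188 − 3·(-31) + 3·107 = 602
Policy B (A − 34):
  Q = 17
  A = 107 − 34 = 73
  U = 188 − 3·17 + 3·73 = 356
Comparing — Policy A: U=602, Policy B: U=356. Lowest is 356 (Policy B).

356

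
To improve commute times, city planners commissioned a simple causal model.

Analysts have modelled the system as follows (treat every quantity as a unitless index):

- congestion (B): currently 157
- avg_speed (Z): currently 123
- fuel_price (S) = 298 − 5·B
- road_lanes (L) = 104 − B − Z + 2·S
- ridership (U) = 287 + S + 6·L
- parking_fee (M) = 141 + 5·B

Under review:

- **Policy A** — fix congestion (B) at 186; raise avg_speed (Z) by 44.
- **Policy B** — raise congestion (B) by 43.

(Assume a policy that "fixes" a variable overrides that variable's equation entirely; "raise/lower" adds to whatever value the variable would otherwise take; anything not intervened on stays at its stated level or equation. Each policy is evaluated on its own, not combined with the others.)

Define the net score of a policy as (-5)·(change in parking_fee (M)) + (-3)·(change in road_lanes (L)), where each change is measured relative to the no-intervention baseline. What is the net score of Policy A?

Baseline:
  B = 157
  Z = 123
  S = 298 − 5·157 = -487
  L = 104 − 157 − 123 + 2·(-487) = -1150
  M = 141 + 5·157 = 926
Policy A (B := 186, Z + 44):
  B = 186
  Z = 123 + 44 = 167
  S = 298 − 5·186 = -632
  L = 104 − 186 − 167 + 2·(-632) = -1513
  M = 141 + 5·186 = 1071
ΔM = 1071 − 926 = 145; ΔL = -1513 − (-1150) = -363
Score = (-5)·145 + (-3)·(-363) = 364

364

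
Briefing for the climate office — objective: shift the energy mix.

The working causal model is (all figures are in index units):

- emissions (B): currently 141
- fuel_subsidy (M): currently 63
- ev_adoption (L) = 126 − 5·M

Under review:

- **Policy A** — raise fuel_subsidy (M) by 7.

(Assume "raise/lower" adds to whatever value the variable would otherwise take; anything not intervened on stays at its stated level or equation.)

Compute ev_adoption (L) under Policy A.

Policy A (M + 7):
  M = 63 + 7 = 70
  L = 126 − 5·70 = -224

-224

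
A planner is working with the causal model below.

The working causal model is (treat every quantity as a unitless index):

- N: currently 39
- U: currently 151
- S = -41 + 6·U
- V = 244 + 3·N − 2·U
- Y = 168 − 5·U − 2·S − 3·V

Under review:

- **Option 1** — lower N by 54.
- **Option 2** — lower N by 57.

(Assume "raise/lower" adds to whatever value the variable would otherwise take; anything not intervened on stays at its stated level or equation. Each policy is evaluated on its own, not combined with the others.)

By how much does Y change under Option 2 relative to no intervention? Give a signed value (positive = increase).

Baseline:
  N = 39
  U = 151
  S = -41 + 6·151 = 865
  V = 244 + 3·39 − 2·151 = 59
  Y = 168 − 5·151 − 2·865 − 3·59 = -2494
Option 2 (N − 57):
  N = 39 − 57 = -18
  U = 151
  S = -41 + 6·151 = 865
  V = 244 + 3·(-18) − 2·151 = -112
  Y = 168 − 5·151 − 2·865 − 3·(-112) = -1981
Change in Y: -1981 − (-2494) = 513

513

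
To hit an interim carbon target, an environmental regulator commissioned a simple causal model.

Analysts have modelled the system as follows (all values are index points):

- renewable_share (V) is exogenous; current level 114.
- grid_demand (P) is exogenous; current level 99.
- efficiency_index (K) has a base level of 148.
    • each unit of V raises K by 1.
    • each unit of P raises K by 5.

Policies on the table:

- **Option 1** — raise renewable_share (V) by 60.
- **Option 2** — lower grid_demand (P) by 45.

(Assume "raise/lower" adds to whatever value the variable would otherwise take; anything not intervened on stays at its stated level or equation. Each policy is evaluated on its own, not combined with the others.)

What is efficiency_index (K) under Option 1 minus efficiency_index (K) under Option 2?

285

Option 1 (V + 60):
  V = 114 + 60 = 174
  P = 99
  K = 148 + 174 + 5·99 = 817
Option 2 (P − 45):
  V = 114
  P = 99 − 45 = 54
  K = 148 + 114 + 5·54 = 532
K: 817 − 532 = 285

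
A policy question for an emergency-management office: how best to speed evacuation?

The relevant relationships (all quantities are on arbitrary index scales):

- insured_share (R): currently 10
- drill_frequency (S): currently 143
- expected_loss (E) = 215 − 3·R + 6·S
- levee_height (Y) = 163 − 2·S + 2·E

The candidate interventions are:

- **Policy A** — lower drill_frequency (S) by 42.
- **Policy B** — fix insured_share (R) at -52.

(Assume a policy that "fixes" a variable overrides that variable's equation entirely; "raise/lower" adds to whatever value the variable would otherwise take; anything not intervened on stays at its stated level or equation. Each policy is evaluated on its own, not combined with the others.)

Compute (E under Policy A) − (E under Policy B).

-438

Policy A (S − 42):
  R = 10
  S = 143 − 42 = 101
  E = 215 − 3·10 + 6·101 = 791
Policy B (R := -52):
  R = -52
  S = 143
  E = 215 − 3·(-52) + 6·143 = 1229
E: 791 − 1229 = -438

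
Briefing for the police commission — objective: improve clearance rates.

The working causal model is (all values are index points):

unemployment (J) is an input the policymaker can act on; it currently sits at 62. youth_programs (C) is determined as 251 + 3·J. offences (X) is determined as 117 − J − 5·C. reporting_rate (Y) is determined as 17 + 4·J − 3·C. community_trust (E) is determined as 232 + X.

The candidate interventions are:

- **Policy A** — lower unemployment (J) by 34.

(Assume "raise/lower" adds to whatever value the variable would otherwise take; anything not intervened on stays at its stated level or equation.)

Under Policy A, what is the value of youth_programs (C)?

335

Policy A (J − 34):
  J = 62 − 34 = 28
  C = 251 + 3·28 = 335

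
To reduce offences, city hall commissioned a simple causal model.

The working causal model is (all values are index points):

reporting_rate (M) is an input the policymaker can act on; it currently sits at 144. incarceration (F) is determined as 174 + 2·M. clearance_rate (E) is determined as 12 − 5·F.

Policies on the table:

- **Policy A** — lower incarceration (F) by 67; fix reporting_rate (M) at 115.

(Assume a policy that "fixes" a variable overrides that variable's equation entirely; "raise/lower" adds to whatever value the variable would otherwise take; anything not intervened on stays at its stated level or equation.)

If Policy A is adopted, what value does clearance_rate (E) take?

Policy A (F − 67, M := 115):
  M = 115
  F = 174 + 2·115 (−67 from intervention) = 337
  E = 12 − 5·337 = -1673

-1673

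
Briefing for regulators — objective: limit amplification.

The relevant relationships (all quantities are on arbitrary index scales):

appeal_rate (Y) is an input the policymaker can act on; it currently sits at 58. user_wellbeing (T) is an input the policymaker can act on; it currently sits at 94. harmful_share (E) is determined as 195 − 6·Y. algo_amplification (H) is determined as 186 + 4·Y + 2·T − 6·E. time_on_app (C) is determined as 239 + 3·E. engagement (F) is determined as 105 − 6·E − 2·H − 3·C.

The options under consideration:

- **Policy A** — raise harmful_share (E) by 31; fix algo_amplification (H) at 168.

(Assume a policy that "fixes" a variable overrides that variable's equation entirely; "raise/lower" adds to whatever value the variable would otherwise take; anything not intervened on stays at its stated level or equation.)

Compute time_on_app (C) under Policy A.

Policy A (E + 31, H := 168):
  Y = 58
  E = 195 − 6·58 (+31 from intervention) = -122
  C = 239 + 3·(-122) = -127

-127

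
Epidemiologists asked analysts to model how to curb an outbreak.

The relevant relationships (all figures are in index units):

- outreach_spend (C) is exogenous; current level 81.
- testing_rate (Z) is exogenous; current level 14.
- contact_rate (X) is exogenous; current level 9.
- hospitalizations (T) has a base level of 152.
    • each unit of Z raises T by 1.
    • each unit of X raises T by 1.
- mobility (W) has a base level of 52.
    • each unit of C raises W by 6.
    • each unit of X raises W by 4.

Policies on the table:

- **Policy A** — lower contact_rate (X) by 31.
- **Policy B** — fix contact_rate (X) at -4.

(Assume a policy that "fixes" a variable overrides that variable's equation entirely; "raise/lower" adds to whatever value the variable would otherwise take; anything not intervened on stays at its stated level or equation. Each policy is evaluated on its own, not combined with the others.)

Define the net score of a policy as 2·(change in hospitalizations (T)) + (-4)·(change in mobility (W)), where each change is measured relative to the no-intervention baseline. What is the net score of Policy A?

Baseline:
  C = 81
  Z = 14
  X = 9
  T = 152 + 14 + 9 = 175
  W = 52 + 6·81 + 4·9 = 574
Policy A (X − 31):
  C = 81
  Z = 14
  X = 9 − 31 = -22
  T = 152 + 14 + (-22) = 144
  W = 52 + 6·81 + 4·(-22) = 450
ΔT = 144 − 175 = -31; ΔW = 450 − 574 = -124
Score = 2·(-31) + (-4)·(-124) = 434

434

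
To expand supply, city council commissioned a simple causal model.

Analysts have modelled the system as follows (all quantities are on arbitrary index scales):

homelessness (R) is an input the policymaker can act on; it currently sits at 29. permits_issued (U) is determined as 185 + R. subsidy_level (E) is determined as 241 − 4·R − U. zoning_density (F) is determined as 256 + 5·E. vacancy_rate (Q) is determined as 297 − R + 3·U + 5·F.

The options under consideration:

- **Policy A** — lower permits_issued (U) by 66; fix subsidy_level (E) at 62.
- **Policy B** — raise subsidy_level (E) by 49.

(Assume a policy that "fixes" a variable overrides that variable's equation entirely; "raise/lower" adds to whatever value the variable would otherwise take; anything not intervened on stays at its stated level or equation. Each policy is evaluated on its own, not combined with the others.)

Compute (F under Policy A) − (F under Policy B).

510

Policy A (U − 66, E := 62):
  R = 29
  U = 185 + 29 (−66 from intervention) = 148
  E = 62
  F = 256 + 5·62 = 566
Policy B (E + 49):
  R = 29
  U = 185 + 29 = 214
  E = 241 − 4·29 − 214 (+49 from intervention) = -40
  F = 256 + 5·(-40) = 56
F: 566 − 56 = 510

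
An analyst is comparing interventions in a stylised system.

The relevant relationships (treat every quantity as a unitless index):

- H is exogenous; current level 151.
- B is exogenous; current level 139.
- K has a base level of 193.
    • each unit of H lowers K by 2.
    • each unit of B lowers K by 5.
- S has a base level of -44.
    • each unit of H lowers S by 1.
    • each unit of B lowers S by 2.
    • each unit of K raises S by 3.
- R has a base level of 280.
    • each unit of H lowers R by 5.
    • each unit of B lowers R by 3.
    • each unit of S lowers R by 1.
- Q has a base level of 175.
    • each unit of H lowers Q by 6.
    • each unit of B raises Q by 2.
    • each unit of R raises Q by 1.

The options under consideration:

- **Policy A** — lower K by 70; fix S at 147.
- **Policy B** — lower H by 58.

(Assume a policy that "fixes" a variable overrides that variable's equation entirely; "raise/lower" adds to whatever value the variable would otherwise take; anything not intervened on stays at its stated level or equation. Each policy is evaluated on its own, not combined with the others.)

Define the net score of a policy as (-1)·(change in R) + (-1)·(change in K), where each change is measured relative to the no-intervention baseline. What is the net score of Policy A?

Baseline:
  H = 151
  B = 139
  K = 193 − 2·151 − 5·139 = -804
  S = -44 − 151 − 2·139 + 3·(-804) = -2885
  R = 280 − 5·151 − 3·139 − (-2885) = 1993
Policy A (K − 70, S := 147):
  H = 151
  B = 139
  K = 193 − 2·151 − 5·139 (−70 from intervention) = -874
  S = 147
  R = 280 − 5·151 − 3·139 − 147 = -1039
ΔR = -1039 − 1993 = -3032; ΔK = -874 − (-804) = -70
Score = (-1)·(-3032) + (-1)·(-70) = 3102

3102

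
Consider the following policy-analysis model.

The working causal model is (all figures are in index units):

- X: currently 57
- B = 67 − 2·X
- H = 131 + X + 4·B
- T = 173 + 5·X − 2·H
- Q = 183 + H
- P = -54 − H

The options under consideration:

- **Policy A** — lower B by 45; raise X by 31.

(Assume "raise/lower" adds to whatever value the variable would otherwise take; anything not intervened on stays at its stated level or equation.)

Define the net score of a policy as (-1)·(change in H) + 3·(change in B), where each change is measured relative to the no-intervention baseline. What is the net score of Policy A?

76

Baseline:
  X = 57
  B = 67 − 2·57 = -47
  H = 131 + 57 + 4·(-47) = 0
Policy A (B − 45, X + 31):
  X = 57 + 31 = 88
  B = 67 − 2·88 (−45 from intervention) = -154
  H = 131 + 88 + 4·(-154) = -397
ΔH = -397 − 0 = -397; ΔB = -154 − (-47) = -107
Score = (-1)·(-397) + 3·(-107) = 76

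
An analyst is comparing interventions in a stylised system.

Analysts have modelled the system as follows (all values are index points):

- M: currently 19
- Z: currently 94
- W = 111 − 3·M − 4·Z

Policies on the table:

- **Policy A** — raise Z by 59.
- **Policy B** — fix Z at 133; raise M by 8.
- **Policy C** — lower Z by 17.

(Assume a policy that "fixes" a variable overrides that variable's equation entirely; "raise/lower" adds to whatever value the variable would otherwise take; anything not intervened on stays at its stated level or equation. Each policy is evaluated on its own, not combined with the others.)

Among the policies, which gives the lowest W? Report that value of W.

Policy A (Z + 59):
  M = 19
  Z = 94 + 59 = 153
  W = 111 − 3·19 − 4·153 = -558
Policy B (Z := 133, M + 8):
  M = 19 + 8 = 27
  Z = 133
  W = 111 − 3·27 − 4·133 = -502
Policy C (Z − 17):
  M = 19
  Z = 94 − 17 = 77
  W = 111 − 3·19 − 4·77 = -254
Comparing — Policy A: W=-558, Policy B: W=-502, Policy C: W=-254. Lowest is -558 (Policy A).

-558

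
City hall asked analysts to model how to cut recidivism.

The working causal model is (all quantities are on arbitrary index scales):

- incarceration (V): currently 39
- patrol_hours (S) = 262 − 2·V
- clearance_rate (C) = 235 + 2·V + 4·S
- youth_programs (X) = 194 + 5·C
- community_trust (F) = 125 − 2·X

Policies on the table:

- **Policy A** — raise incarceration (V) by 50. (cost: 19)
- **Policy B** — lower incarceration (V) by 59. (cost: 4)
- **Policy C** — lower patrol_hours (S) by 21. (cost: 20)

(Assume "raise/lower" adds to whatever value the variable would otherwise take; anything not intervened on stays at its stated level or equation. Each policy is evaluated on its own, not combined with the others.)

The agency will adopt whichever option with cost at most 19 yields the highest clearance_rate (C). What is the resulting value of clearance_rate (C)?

Policy A (V + 50):
  V = 39 + 50 = 89
  S = 262 − 2·89 = 84
  C = 235 + 2·89 + 4·84 = 749
Policy B (V − 59):
  V = 39 − 59 = -20
  S = 262 − 2·(-20) = 302
  C = 235 + 2·(-20) + 4·302 = 1403
Comparing — Policy A: C=749, Policy B: C=1403. Highest is 1403 (Policy B).

1403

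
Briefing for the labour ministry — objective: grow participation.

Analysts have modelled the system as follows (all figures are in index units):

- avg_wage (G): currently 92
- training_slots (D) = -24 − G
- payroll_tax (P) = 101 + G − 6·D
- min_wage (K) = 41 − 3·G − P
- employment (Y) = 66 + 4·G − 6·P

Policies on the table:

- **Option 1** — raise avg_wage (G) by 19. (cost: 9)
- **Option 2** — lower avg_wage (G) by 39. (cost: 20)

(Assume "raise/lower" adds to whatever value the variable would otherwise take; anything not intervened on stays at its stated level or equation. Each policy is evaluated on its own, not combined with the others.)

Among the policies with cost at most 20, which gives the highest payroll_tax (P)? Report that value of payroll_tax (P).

Option 1 (G + 19):
  G = 92 + 19 = 111
  D = -24 − 111 = -135
  P = 101 + 111 − 6·(-135) = 1022
Option 2 (G − 39):
  G = 92 − 39 = 53
  D = -24 − 53 = -77
  P = 101 + 53 − 6·(-77) = 616
Comparing — Option 1: P=1022, Option 2: P=616. Highest is 1022 (Option 1).

1022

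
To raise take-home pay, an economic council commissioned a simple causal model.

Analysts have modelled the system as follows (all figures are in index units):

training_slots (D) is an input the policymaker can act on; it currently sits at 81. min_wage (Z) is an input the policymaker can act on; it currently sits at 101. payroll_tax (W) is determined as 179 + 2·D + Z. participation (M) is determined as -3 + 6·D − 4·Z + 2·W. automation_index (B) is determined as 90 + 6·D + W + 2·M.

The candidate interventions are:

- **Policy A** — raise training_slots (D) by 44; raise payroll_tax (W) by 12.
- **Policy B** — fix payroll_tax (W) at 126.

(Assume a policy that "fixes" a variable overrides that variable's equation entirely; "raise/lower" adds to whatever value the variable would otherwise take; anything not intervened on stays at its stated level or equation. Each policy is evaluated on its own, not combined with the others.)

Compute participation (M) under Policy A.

1427

Policy A (D + 44, W + 12):
  D = 81 + 44 = 125
  Z = 101
  W = 179 + 2·125 + 101 (+12 from intervention) = 542
  M = -3 + 6·125 − 4·101 + 2·542 = 1427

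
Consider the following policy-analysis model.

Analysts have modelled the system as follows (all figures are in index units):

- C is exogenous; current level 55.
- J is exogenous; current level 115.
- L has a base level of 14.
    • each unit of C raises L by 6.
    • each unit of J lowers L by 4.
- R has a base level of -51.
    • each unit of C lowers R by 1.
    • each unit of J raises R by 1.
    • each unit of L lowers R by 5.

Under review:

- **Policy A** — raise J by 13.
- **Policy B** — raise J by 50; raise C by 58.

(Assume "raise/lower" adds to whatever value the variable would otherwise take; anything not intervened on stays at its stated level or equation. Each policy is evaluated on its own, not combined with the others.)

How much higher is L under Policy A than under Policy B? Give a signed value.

Policy A (J + 13):
  C = 55
  J = 115 + 13 = 128
  L = 14 + 6·55 − 4·128 = -168
Policy B (J + 50, C + 58):
  C = 55 + 58 = 113
  J = 115 + 50 = 165
  L = 14 + 6·113 − 4·165 = 32
L: -168 − 32 = -200

-200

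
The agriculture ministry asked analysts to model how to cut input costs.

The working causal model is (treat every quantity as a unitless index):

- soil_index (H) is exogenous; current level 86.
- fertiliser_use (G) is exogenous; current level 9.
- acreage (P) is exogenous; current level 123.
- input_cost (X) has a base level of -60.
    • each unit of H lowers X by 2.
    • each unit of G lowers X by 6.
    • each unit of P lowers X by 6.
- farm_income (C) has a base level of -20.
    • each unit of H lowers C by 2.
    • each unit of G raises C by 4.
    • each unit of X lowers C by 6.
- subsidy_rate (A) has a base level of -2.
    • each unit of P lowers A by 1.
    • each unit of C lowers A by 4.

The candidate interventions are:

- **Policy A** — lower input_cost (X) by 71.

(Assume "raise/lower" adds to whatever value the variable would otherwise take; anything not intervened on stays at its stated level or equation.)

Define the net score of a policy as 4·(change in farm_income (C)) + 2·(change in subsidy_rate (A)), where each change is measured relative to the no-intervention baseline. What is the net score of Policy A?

Baseline:
  H = 86
  G = 9
  P = 123
  X = -60 − 2·86 − 6·9 − 6·123 = -1024
  C = -20 − 2·86 + 4·9 − 6·(-1024) = 5988
  A = -2 − 123 − 4·5988 = -24077
Policy A (X − 71):
  H = 86
  G = 9
  P = 123
  X = -60 − 2·86 − 6·9 − 6·123 (−71 from intervention) = -1095
  C = -20 − 2·86 + 4·9 − 6·(-1095) = 6414
  A = -2 − 123 − 4·6414 = -25781
ΔC = 6414 − 5988 = 426; ΔA = -25781 − (-24077) = -1704
Score = 4·426 + 2·(-1704) = -1704

-1704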